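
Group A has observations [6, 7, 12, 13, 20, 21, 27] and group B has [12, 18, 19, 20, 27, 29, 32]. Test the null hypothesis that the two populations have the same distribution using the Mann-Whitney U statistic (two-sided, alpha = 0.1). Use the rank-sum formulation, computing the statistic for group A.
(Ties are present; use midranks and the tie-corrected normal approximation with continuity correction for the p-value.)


Step 1: Combine and sort all 14 observations; assign midranks.
sorted (value, group): (6,X), (7,X), (12,X), (12,Y), (13,X), (18,Y), (19,Y), (20,X), (20,Y), (21,X), (27,X), (27,Y), (29,Y), (32,Y)
ranks: 6->1, 7->2, 12->3.5, 12->3.5, 13->5, 18->6, 19->7, 20->8.5, 20->8.5, 21->10, 27->11.5, 27->11.5, 29->13, 32->14
Step 2: Rank sum for X: R1 = 1 + 2 + 3.5 + 5 + 8.5 + 10 + 11.5 = 41.5.
Step 3: U_X = R1 - n1(n1+1)/2 = 41.5 - 7*8/2 = 41.5 - 28 = 13.5.
       U_Y = n1*n2 - U_X = 49 - 13.5 = 35.5.
Step 4: Ties are present, so use the tie-corrected normal approximation (with continuity correction) for the p-value.
Step 5: p-value = 0.178275; compare to alpha = 0.1. fail to reject H0.

U_X = 13.5, p = 0.178275, fail to reject H0 at alpha = 0.1.


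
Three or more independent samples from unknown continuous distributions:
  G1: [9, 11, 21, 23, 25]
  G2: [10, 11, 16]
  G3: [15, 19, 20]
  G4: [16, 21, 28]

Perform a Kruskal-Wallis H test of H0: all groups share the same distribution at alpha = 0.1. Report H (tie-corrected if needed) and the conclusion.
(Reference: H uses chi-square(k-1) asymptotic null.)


Step 1: Combine all N = 14 observations and assign midranks.
sorted (value, group, rank): (9,G1,1), (10,G2,2), (11,G1,3.5), (11,G2,3.5), (15,G3,5), (16,G2,6.5), (16,G4,6.5), (19,G3,8), (20,G3,9), (21,G1,10.5), (21,G4,10.5), (23,G1,12), (25,G1,13), (28,G4,14)
Step 2: Sum ranks within each group.
R_1 = 40 (n_1 = 5)
R_2 = 12 (n_2 = 3)
R_3 = 22 (n_3 = 3)
R_4 = 31 (n_4 = 3)
Step 3: H = 12/(N(N+1)) * sum(R_i^2/n_i) - 3(N+1)
     = 12/(14*15) * (40^2/5 + 12^2/3 + 22^2/3 + 31^2/3) - 3*15
     = 0.057143 * 849.667 - 45
     = 3.552381.
Step 4: Ties present; correction factor C = 1 - 18/(14^3 - 14) = 0.993407. Corrected H = 3.552381 / 0.993407 = 3.575959.
Step 5: Under H0, H ~ chi^2(3); p-value = 0.311043.
Step 6: alpha = 0.1. fail to reject H0.

H = 3.5760, df = 3, p = 0.311043, fail to reject H0.


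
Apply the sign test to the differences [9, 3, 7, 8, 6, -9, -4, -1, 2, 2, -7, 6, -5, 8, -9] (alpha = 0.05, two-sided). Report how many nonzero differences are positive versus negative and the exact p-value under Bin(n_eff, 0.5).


Step 1: Discard zero differences. Original n = 15; n_eff = number of nonzero differences = 15.
Nonzero differences (with sign): +9, +3, +7, +8, +6, -9, -4, -1, +2, +2, -7, +6, -5, +8, -9
Step 2: Count signs: positive = 9, negative = 6.
Step 3: Under H0: P(positive) = 0.5, so the number of positives S ~ Bin(15, 0.5).
Step 4: Two-sided exact p-value = sum of Bin(15,0.5) probabilities at or below the observed probability = 0.607239.
Step 5: alpha = 0.05. fail to reject H0.

n_eff = 15, pos = 9, neg = 6, p = 0.607239, fail to reject H0.


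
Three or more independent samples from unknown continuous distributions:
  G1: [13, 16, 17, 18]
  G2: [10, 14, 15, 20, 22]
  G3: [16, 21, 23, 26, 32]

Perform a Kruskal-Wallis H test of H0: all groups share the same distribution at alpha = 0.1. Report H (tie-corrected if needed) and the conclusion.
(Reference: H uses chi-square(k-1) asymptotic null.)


Step 1: Combine all N = 14 observations and assign midranks.
sorted (value, group, rank): (10,G2,1), (13,G1,2), (14,G2,3), (15,G2,4), (16,G1,5.5), (16,G3,5.5), (17,G1,7), (18,G1,8), (20,G2,9), (21,G3,10), (22,G2,11), (23,G3,12), (26,G3,13), (32,G3,14)
Step 2: Sum ranks within each group.
R_1 = 22.5 (n_1 = 4)
R_2 = 28 (n_2 = 5)
R_3 = 54.5 (n_3 = 5)
Step 3: H = 12/(N(N+1)) * sum(R_i^2/n_i) - 3(N+1)
     = 12/(14*15) * (22.5^2/4 + 28^2/5 + 54.5^2/5) - 3*15
     = 0.057143 * 877.412 - 45
     = 5.137857.
Step 4: Ties present; correction factor C = 1 - 6/(14^3 - 14) = 0.997802. Corrected H = 5.137857 / 0.997802 = 5.149174.
Step 5: Under H0, H ~ chi^2(2); p-value = 0.076185.
Step 6: alpha = 0.1. reject H0.

H = 5.1492, df = 2, p = 0.076185, reject H0.


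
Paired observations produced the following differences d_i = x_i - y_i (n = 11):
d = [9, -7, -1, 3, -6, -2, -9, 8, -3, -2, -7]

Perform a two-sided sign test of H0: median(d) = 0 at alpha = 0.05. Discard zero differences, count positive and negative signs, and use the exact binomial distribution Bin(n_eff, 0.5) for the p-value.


Step 1: Discard zero differences. Original n = 11; n_eff = number of nonzero differences = 11.
Nonzero differences (with sign): +9, -7, -1, +3, -6, -2, -9, +8, -3, -2, -7
Step 2: Count signs: positive = 3, negative = 8.
Step 3: Under H0: P(positive) = 0.5, so the number of positives S ~ Bin(11, 0.5).
Step 4: Two-sided exact p-value = sum of Bin(11,0.5) probabilities at or below the observed probability = 0.226562.
Step 5: alpha = 0.05. fail to reject H0.

n_eff = 11, pos = 3, neg = 8, p = 0.226562, fail to reject H0.


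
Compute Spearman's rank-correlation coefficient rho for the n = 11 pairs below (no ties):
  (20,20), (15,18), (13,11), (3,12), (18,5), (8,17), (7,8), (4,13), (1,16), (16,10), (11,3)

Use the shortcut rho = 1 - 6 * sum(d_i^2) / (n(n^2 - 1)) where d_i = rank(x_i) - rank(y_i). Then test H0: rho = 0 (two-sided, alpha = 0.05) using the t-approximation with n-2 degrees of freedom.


Step 1: Rank x and y separately (midranks; no ties here).
rank(x): 20->11, 15->8, 13->7, 3->2, 18->10, 8->5, 7->4, 4->3, 1->1, 16->9, 11->6
rank(y): 20->11, 18->10, 11->5, 12->6, 5->2, 17->9, 8->3, 13->7, 16->8, 10->4, 3->1
Step 2: d_i = R_x(i) - R_y(i); compute d_i^2.
  (11-11)^2=0, (8-10)^2=4, (7-5)^2=4, (2-6)^2=16, (10-2)^2=64, (5-9)^2=16, (4-3)^2=1, (3-7)^2=16, (1-8)^2=49, (9-4)^2=25, (6-1)^2=25
sum(d^2) = 220.
Step 3: rho = 1 - 6*220 / (11*(11^2 - 1)) = 1 - 1320/1320 = 0.000000.
Step 4: Under H0, t = rho * sqrt((n-2)/(1-rho^2)) = 0.0000 ~ t(9).
Step 5: Two-sided p-value from the t-distribution with 9 df = 1.000000.
Step 6: alpha = 0.05. fail to reject H0.

rho = 0.0000, p = 1.000000, fail to reject H0 at alpha = 0.05.


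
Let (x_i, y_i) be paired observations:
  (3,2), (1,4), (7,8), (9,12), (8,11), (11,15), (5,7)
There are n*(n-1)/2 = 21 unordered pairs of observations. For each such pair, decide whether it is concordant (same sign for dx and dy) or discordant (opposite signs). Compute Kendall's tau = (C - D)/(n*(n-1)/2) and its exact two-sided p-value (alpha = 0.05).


Step 1: Enumerate the 21 unordered pairs (i,j) with i<j and classify each by sign(x_j-x_i) * sign(y_j-y_i).
  (1,2):dx=-2,dy=+2->D; (1,3):dx=+4,dy=+6->C; (1,4):dx=+6,dy=+10->C; (1,5):dx=+5,dy=+9->C
  (1,6):dx=+8,dy=+13->C; (1,7):dx=+2,dy=+5->C; (2,3):dx=+6,dy=+4->C; (2,4):dx=+8,dy=+8->C
  (2,5):dx=+7,dy=+7->C; (2,6):dx=+10,dy=+11->C; (2,7):dx=+4,dy=+3->C; (3,4):dx=+2,dy=+4->C
  (3,5):dx=+1,dy=+3->C; (3,6):dx=+4,dy=+7->C; (3,7):dx=-2,dy=-1->C; (4,5):dx=-1,dy=-1->C
  (4,6):dx=+2,dy=+3->C; (4,7):dx=-4,dy=-5->C; (5,6):dx=+3,dy=+4->C; (5,7):dx=-3,dy=-4->C
  (6,7):dx=-6,dy=-8->C
Step 2: C = 20, D = 1, total pairs = 21.
Step 3: tau = (C - D)/(n(n-1)/2) = (20 - 1)/21 = 0.904762.
Step 4: Exact two-sided p-value (enumerate n! = 5040 permutations of y under H0): p = 0.002778.
Step 5: alpha = 0.05. reject H0.

tau_b = 0.9048 (C=20, D=1), p = 0.002778, reject H0.


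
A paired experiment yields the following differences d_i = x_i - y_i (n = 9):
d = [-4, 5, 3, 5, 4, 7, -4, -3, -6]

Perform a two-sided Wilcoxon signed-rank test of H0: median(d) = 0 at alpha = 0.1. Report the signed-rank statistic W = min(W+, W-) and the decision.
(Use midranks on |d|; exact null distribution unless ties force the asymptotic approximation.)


Step 1: Drop any zero differences (none here) and take |d_i|.
|d| = [4, 5, 3, 5, 4, 7, 4, 3, 6]
Step 2: Midrank |d_i| (ties get averaged ranks).
ranks: |4|->4, |5|->6.5, |3|->1.5, |5|->6.5, |4|->4, |7|->9, |4|->4, |3|->1.5, |6|->8
Step 3: Attach original signs; sum ranks with positive sign and with negative sign.
W+ = 6.5 + 1.5 + 6.5 + 4 + 9 = 27.5
W- = 4 + 4 + 1.5 + 8 = 17.5
(Check: W+ + W- = 45 should equal n(n+1)/2 = 45.)
Step 4: Test statistic W = min(W+, W-) = 17.5.
Step 5: Ties in |d|, so use the tie-corrected normal approximation.
        E[W] = n(n+1)/4 = 9*10/4 = 22.5.
        Tie groups: |d|=3 (t=2), |d|=4 (t=3), |d|=5 (t=2); sum(t^3 - t) = 36.
        Var[W] = n(n+1)(2n+1)/24 - sum(t^3-t)/48 = 1710/24 - 36/48 = 70.5.
        z = (W - E[W]) / sqrt(Var[W]) = (17.5 - 22.5) / 8.3964 = -0.5955.
        Two-sided p = 2*Phi(z) = 0.551515.
Step 6: alpha = 0.1. fail to reject H0.

W+ = 27.5, W- = 17.5, W = min = 17.5, p = 0.551515, fail to reject H0.


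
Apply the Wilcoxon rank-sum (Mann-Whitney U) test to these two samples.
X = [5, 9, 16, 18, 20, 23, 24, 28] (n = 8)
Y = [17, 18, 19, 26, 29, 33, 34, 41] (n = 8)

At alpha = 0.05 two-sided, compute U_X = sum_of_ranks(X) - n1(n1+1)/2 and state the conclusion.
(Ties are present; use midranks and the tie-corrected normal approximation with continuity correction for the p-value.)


Step 1: Combine and sort all 16 observations; assign midranks.
sorted (value, group): (5,X), (9,X), (16,X), (17,Y), (18,X), (18,Y), (19,Y), (20,X), (23,X), (24,X), (26,Y), (28,X), (29,Y), (33,Y), (34,Y), (41,Y)
ranks: 5->1, 9->2, 16->3, 17->4, 18->5.5, 18->5.5, 19->7, 20->8, 23->9, 24->10, 26->11, 28->12, 29->13, 33->14, 34->15, 41->16
Step 2: Rank sum for X: R1 = 1 + 2 + 3 + 5.5 + 8 + 9 + 10 + 12 = 50.5.
Step 3: U_X = R1 - n1(n1+1)/2 = 50.5 - 8*9/2 = 50.5 - 36 = 14.5.
       U_Y = n1*n2 - U_X = 64 - 14.5 = 49.5.
Step 4: Ties are present, so use the tie-corrected normal approximation (with continuity correction) for the p-value.
Step 5: p-value = 0.073991; compare to alpha = 0.05. fail to reject H0.

U_X = 14.5, p = 0.073991, fail to reject H0 at alpha = 0.05.


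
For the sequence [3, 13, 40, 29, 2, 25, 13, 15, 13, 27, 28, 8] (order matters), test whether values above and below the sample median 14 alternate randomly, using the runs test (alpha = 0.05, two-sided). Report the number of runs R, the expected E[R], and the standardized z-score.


Step 1: Compute median = 14; label A = above, B = below.
Labels in order: BBAABABABAAB  (n_A = 6, n_B = 6)
Step 2: Count runs R = 9.
Step 3: Under H0 (random ordering), E[R] = 2*n_A*n_B/(n_A+n_B) + 1 = 2*6*6/12 + 1 = 7.0000.
        Var[R] = 2*n_A*n_B*(2*n_A*n_B - n_A - n_B) / ((n_A+n_B)^2 * (n_A+n_B-1)) = 4320/1584 = 2.7273.
        SD[R] = 1.6514.
Step 4: Continuity-corrected z = (R - 0.5 - E[R]) / SD[R] = (9 - 0.5 - 7.0000) / 1.6514 = 0.9083.
Step 5: Two-sided p-value via normal approximation = 2*(1 - Phi(|z|)) = 0.363722.
Step 6: alpha = 0.05. fail to reject H0.

R = 9, z = 0.9083, p = 0.363722, fail to reject H0.


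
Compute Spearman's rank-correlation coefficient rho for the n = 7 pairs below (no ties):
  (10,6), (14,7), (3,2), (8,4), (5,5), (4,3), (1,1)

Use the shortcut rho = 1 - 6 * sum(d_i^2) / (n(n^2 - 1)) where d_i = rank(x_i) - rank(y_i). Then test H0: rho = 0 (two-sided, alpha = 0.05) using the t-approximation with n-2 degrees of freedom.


Step 1: Rank x and y separately (midranks; no ties here).
rank(x): 10->6, 14->7, 3->2, 8->5, 5->4, 4->3, 1->1
rank(y): 6->6, 7->7, 2->2, 4->4, 5->5, 3->3, 1->1
Step 2: d_i = R_x(i) - R_y(i); compute d_i^2.
  (6-6)^2=0, (7-7)^2=0, (2-2)^2=0, (5-4)^2=1, (4-5)^2=1, (3-3)^2=0, (1-1)^2=0
sum(d^2) = 2.
Step 3: rho = 1 - 6*2 / (7*(7^2 - 1)) = 1 - 12/336 = 0.964286.
Step 4: Under H0, t = rho * sqrt((n-2)/(1-rho^2)) = 8.1408 ~ t(5).
Step 5: Two-sided p-value from the t-distribution with 5 df = 0.000454.
Step 6: alpha = 0.05. reject H0.

rho = 0.9643, p = 0.000454, reject H0 at alpha = 0.05.


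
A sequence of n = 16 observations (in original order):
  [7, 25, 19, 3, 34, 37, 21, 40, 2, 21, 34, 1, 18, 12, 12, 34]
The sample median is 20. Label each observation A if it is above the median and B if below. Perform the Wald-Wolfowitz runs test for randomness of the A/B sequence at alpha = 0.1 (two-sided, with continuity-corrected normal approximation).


Step 1: Compute median = 20; label A = above, B = below.
Labels in order: BABBAAAABAABBBBA  (n_A = 8, n_B = 8)
Step 2: Count runs R = 8.
Step 3: Under H0 (random ordering), E[R] = 2*n_A*n_B/(n_A+n_B) + 1 = 2*8*8/16 + 1 = 9.0000.
        Var[R] = 2*n_A*n_B*(2*n_A*n_B - n_A - n_B) / ((n_A+n_B)^2 * (n_A+n_B-1)) = 14336/3840 = 3.7333.
        SD[R] = 1.9322.
Step 4: Continuity-corrected z = (R + 0.5 - E[R]) / SD[R] = (8 + 0.5 - 9.0000) / 1.9322 = -0.2588.
Step 5: Two-sided p-value via normal approximation = 2*(1 - Phi(|z|)) = 0.795809.
Step 6: alpha = 0.1. fail to reject H0.

R = 8, z = -0.2588, p = 0.795809, fail to reject H0.


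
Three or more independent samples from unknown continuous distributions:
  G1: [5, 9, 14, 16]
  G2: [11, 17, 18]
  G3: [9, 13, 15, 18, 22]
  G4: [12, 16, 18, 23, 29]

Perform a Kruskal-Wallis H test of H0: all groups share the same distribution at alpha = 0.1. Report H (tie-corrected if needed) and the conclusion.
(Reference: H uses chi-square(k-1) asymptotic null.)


Step 1: Combine all N = 17 observations and assign midranks.
sorted (value, group, rank): (5,G1,1), (9,G1,2.5), (9,G3,2.5), (11,G2,4), (12,G4,5), (13,G3,6), (14,G1,7), (15,G3,8), (16,G1,9.5), (16,G4,9.5), (17,G2,11), (18,G2,13), (18,G3,13), (18,G4,13), (22,G3,15), (23,G4,16), (29,G4,17)
Step 2: Sum ranks within each group.
R_1 = 20 (n_1 = 4)
R_2 = 28 (n_2 = 3)
R_3 = 44.5 (n_3 = 5)
R_4 = 60.5 (n_4 = 5)
Step 3: H = 12/(N(N+1)) * sum(R_i^2/n_i) - 3(N+1)
     = 12/(17*18) * (20^2/4 + 28^2/3 + 44.5^2/5 + 60.5^2/5) - 3*18
     = 0.039216 * 1489.43 - 54
     = 4.409150.
Step 4: Ties present; correction factor C = 1 - 36/(17^3 - 17) = 0.992647. Corrected H = 4.409150 / 0.992647 = 4.441811.
Step 5: Under H0, H ~ chi^2(3); p-value = 0.217540.
Step 6: alpha = 0.1. fail to reject H0.

H = 4.4418, df = 3, p = 0.217540, fail to reject H0.


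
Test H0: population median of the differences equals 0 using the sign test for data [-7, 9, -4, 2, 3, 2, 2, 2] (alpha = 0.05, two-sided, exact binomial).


Step 1: Discard zero differences. Original n = 8; n_eff = number of nonzero differences = 8.
Nonzero differences (with sign): -7, +9, -4, +2, +3, +2, +2, +2
Step 2: Count signs: positive = 6, negative = 2.
Step 3: Under H0: P(positive) = 0.5, so the number of positives S ~ Bin(8, 0.5).
Step 4: Two-sided exact p-value = sum of Bin(8,0.5) probabilities at or below the observed probability = 0.289062.
Step 5: alpha = 0.05. fail to reject H0.

n_eff = 8, pos = 6, neg = 2, p = 0.289062, fail to reject H0.


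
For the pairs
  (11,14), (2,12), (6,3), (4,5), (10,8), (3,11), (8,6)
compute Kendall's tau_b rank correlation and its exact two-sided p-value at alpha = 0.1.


Step 1: Enumerate the 21 unordered pairs (i,j) with i<j and classify each by sign(x_j-x_i) * sign(y_j-y_i).
  (1,2):dx=-9,dy=-2->C; (1,3):dx=-5,dy=-11->C; (1,4):dx=-7,dy=-9->C; (1,5):dx=-1,dy=-6->C
  (1,6):dx=-8,dy=-3->C; (1,7):dx=-3,dy=-8->C; (2,3):dx=+4,dy=-9->D; (2,4):dx=+2,dy=-7->D
  (2,5):dx=+8,dy=-4->D; (2,6):dx=+1,dy=-1->D; (2,7):dx=+6,dy=-6->D; (3,4):dx=-2,dy=+2->D
  (3,5):dx=+4,dy=+5->C; (3,6):dx=-3,dy=+8->D; (3,7):dx=+2,dy=+3->C; (4,5):dx=+6,dy=+3->C
  (4,6):dx=-1,dy=+6->D; (4,7):dx=+4,dy=+1->C; (5,6):dx=-7,dy=+3->D; (5,7):dx=-2,dy=-2->C
  (6,7):dx=+5,dy=-5->D
Step 2: C = 11, D = 10, total pairs = 21.
Step 3: tau = (C - D)/(n(n-1)/2) = (11 - 10)/21 = 0.047619.
Step 4: Exact two-sided p-value (enumerate n! = 5040 permutations of y under H0): p = 1.000000.
Step 5: alpha = 0.1. fail to reject H0.

tau_b = 0.0476 (C=11, D=10), p = 1.000000, fail to reject H0.


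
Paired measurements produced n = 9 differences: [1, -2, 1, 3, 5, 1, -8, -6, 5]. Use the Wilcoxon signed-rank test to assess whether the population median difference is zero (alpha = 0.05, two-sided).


Step 1: Drop any zero differences (none here) and take |d_i|.
|d| = [1, 2, 1, 3, 5, 1, 8, 6, 5]
Step 2: Midrank |d_i| (ties get averaged ranks).
ranks: |1|->2, |2|->4, |1|->2, |3|->5, |5|->6.5, |1|->2, |8|->9, |6|->8, |5|->6.5
Step 3: Attach original signs; sum ranks with positive sign and with negative sign.
W+ = 2 + 2 + 5 + 6.5 + 2 + 6.5 = 24
W- = 4 + 9 + 8 = 21
(Check: W+ + W- = 45 should equal n(n+1)/2 = 45.)
Step 4: Test statistic W = min(W+, W-) = 21.
Step 5: Ties in |d|, so use the tie-corrected normal approximation.
        E[W] = n(n+1)/4 = 9*10/4 = 22.5.
        Tie groups: |d|=1 (t=3), |d|=5 (t=2); sum(t^3 - t) = 30.
        Var[W] = n(n+1)(2n+1)/24 - sum(t^3-t)/48 = 1710/24 - 30/48 = 70.625.
        z = (W - E[W]) / sqrt(Var[W]) = (21 - 22.5) / 8.4039 = -0.1785.
        Two-sided p = 2*Phi(z) = 0.858339.
Step 6: alpha = 0.05. fail to reject H0.

W+ = 24, W- = 21, W = min = 21, p = 0.858339, fail to reject H0.


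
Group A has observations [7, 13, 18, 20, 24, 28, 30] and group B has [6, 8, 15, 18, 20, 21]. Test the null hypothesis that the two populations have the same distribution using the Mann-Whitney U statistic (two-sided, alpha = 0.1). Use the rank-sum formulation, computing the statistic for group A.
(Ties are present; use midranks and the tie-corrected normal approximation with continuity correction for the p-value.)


Step 1: Combine and sort all 13 observations; assign midranks.
sorted (value, group): (6,Y), (7,X), (8,Y), (13,X), (15,Y), (18,X), (18,Y), (20,X), (20,Y), (21,Y), (24,X), (28,X), (30,X)
ranks: 6->1, 7->2, 8->3, 13->4, 15->5, 18->6.5, 18->6.5, 20->8.5, 20->8.5, 21->10, 24->11, 28->12, 30->13
Step 2: Rank sum for X: R1 = 2 + 4 + 6.5 + 8.5 + 11 + 12 + 13 = 57.
Step 3: U_X = R1 - n1(n1+1)/2 = 57 - 7*8/2 = 57 - 28 = 29.
       U_Y = n1*n2 - U_X = 42 - 29 = 13.
Step 4: Ties are present, so use the tie-corrected normal approximation (with continuity correction) for the p-value.
Step 5: p-value = 0.282651; compare to alpha = 0.1. fail to reject H0.

U_X = 29, p = 0.282651, fail to reject H0 at alpha = 0.1.


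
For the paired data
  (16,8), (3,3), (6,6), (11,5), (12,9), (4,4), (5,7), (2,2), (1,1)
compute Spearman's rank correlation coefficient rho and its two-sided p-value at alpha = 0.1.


Step 1: Rank x and y separately (midranks; no ties here).
rank(x): 16->9, 3->3, 6->6, 11->7, 12->8, 4->4, 5->5, 2->2, 1->1
rank(y): 8->8, 3->3, 6->6, 5->5, 9->9, 4->4, 7->7, 2->2, 1->1
Step 2: d_i = R_x(i) - R_y(i); compute d_i^2.
  (9-8)^2=1, (3-3)^2=0, (6-6)^2=0, (7-5)^2=4, (8-9)^2=1, (4-4)^2=0, (5-7)^2=4, (2-2)^2=0, (1-1)^2=0
sum(d^2) = 10.
Step 3: rho = 1 - 6*10 / (9*(9^2 - 1)) = 1 - 60/720 = 0.916667.
Step 4: Under H0, t = rho * sqrt((n-2)/(1-rho^2)) = 6.0685 ~ t(7).
Step 5: Two-sided p-value from the t-distribution with 7 df = 0.000507.
Step 6: alpha = 0.1. reject H0.

rho = 0.9167, p = 0.000507, reject H0 at alpha = 0.1.


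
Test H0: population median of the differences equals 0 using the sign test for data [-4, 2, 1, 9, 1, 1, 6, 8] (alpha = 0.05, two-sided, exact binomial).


Step 1: Discard zero differences. Original n = 8; n_eff = number of nonzero differences = 8.
Nonzero differences (with sign): -4, +2, +1, +9, +1, +1, +6, +8
Step 2: Count signs: positive = 7, negative = 1.
Step 3: Under H0: P(positive) = 0.5, so the number of positives S ~ Bin(8, 0.5).
Step 4: Two-sided exact p-value = sum of Bin(8,0.5) probabilities at or below the observed probability = 0.070312.
Step 5: alpha = 0.05. fail to reject H0.

n_eff = 8, pos = 7, neg = 1, p = 0.070312, fail to reject H0.


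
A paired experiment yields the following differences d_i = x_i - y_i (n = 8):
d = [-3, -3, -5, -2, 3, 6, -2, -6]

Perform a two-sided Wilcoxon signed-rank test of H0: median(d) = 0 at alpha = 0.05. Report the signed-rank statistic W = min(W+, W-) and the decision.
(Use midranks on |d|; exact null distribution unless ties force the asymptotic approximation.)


Step 1: Drop any zero differences (none here) and take |d_i|.
|d| = [3, 3, 5, 2, 3, 6, 2, 6]
Step 2: Midrank |d_i| (ties get averaged ranks).
ranks: |3|->4, |3|->4, |5|->6, |2|->1.5, |3|->4, |6|->7.5, |2|->1.5, |6|->7.5
Step 3: Attach original signs; sum ranks with positive sign and with negative sign.
W+ = 4 + 7.5 = 11.5
W- = 4 + 4 + 6 + 1.5 + 1.5 + 7.5 = 24.5
(Check: W+ + W- = 36 should equal n(n+1)/2 = 36.)
Step 4: Test statistic W = min(W+, W-) = 11.5.
Step 5: Ties in |d|, so use the tie-corrected normal approximation.
        E[W] = n(n+1)/4 = 8*9/4 = 18.
        Tie groups: |d|=2 (t=2), |d|=3 (t=3), |d|=6 (t=2); sum(t^3 - t) = 36.
        Var[W] = n(n+1)(2n+1)/24 - sum(t^3-t)/48 = 1224/24 - 36/48 = 50.25.
        z = (W - E[W]) / sqrt(Var[W]) = (11.5 - 18) / 7.0887 = -0.9169.
        Two-sided p = 2*Phi(z) = 0.359169.
Step 6: alpha = 0.05. fail to reject H0.

W+ = 11.5, W- = 24.5, W = min = 11.5, p = 0.359169, fail to reject H0.


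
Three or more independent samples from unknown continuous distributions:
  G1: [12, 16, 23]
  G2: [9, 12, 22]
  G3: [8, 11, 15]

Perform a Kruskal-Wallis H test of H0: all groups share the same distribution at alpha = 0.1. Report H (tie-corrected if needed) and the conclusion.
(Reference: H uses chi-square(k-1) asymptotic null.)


Step 1: Combine all N = 9 observations and assign midranks.
sorted (value, group, rank): (8,G3,1), (9,G2,2), (11,G3,3), (12,G1,4.5), (12,G2,4.5), (15,G3,6), (16,G1,7), (22,G2,8), (23,G1,9)
Step 2: Sum ranks within each group.
R_1 = 20.5 (n_1 = 3)
R_2 = 14.5 (n_2 = 3)
R_3 = 10 (n_3 = 3)
Step 3: H = 12/(N(N+1)) * sum(R_i^2/n_i) - 3(N+1)
     = 12/(9*10) * (20.5^2/3 + 14.5^2/3 + 10^2/3) - 3*10
     = 0.133333 * 243.5 - 30
     = 2.466667.
Step 4: Ties present; correction factor C = 1 - 6/(9^3 - 9) = 0.991667. Corrected H = 2.466667 / 0.991667 = 2.487395.
Step 5: Under H0, H ~ chi^2(2); p-value = 0.288316.
Step 6: alpha = 0.1. fail to reject H0.

H = 2.4874, df = 2, p = 0.288316, fail to reject H0.


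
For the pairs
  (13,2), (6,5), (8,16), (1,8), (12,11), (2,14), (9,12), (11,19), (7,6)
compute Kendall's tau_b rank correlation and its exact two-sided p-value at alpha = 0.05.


Step 1: Enumerate the 36 unordered pairs (i,j) with i<j and classify each by sign(x_j-x_i) * sign(y_j-y_i).
  (1,2):dx=-7,dy=+3->D; (1,3):dx=-5,dy=+14->D; (1,4):dx=-12,dy=+6->D; (1,5):dx=-1,dy=+9->D
  (1,6):dx=-11,dy=+12->D; (1,7):dx=-4,dy=+10->D; (1,8):dx=-2,dy=+17->D; (1,9):dx=-6,dy=+4->D
  (2,3):dx=+2,dy=+11->C; (2,4):dx=-5,dy=+3->D; (2,5):dx=+6,dy=+6->C; (2,6):dx=-4,dy=+9->D
  (2,7):dx=+3,dy=+7->C; (2,8):dx=+5,dy=+14->C; (2,9):dx=+1,dy=+1->C; (3,4):dx=-7,dy=-8->C
  (3,5):dx=+4,dy=-5->D; (3,6):dx=-6,dy=-2->C; (3,7):dx=+1,dy=-4->D; (3,8):dx=+3,dy=+3->C
  (3,9):dx=-1,dy=-10->C; (4,5):dx=+11,dy=+3->C; (4,6):dx=+1,dy=+6->C; (4,7):dx=+8,dy=+4->C
  (4,8):dx=+10,dy=+11->C; (4,9):dx=+6,dy=-2->D; (5,6):dx=-10,dy=+3->D; (5,7):dx=-3,dy=+1->D
  (5,8):dx=-1,dy=+8->D; (5,9):dx=-5,dy=-5->C; (6,7):dx=+7,dy=-2->D; (6,8):dx=+9,dy=+5->C
  (6,9):dx=+5,dy=-8->D; (7,8):dx=+2,dy=+7->C; (7,9):dx=-2,dy=-6->C; (8,9):dx=-4,dy=-13->C
Step 2: C = 18, D = 18, total pairs = 36.
Step 3: tau = (C - D)/(n(n-1)/2) = (18 - 18)/36 = 0.000000.
Step 4: Exact two-sided p-value (enumerate n! = 362880 permutations of y under H0): p = 1.000000.
Step 5: alpha = 0.05. fail to reject H0.

tau_b = 0.0000 (C=18, D=18), p = 1.000000, fail to reject H0.


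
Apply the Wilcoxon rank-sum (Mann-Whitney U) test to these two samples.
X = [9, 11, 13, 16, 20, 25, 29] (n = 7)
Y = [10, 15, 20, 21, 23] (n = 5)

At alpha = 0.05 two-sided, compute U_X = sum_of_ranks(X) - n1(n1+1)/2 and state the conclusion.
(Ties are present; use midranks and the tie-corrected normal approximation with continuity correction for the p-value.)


Step 1: Combine and sort all 12 observations; assign midranks.
sorted (value, group): (9,X), (10,Y), (11,X), (13,X), (15,Y), (16,X), (20,X), (20,Y), (21,Y), (23,Y), (25,X), (29,X)
ranks: 9->1, 10->2, 11->3, 13->4, 15->5, 16->6, 20->7.5, 20->7.5, 21->9, 23->10, 25->11, 29->12
Step 2: Rank sum for X: R1 = 1 + 3 + 4 + 6 + 7.5 + 11 + 12 = 44.5.
Step 3: U_X = R1 - n1(n1+1)/2 = 44.5 - 7*8/2 = 44.5 - 28 = 16.5.
       U_Y = n1*n2 - U_X = 35 - 16.5 = 18.5.
Step 4: Ties are present, so use the tie-corrected normal approximation (with continuity correction) for the p-value.
Step 5: p-value = 0.935170; compare to alpha = 0.05. fail to reject H0.

U_X = 16.5, p = 0.935170, fail to reject H0 at alpha = 0.05.


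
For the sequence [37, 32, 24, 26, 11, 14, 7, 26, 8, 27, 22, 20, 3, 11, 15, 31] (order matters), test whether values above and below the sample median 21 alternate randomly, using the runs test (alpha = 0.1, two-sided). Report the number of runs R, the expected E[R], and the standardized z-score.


Step 1: Compute median = 21; label A = above, B = below.
Labels in order: AAAABBBABAABBBBA  (n_A = 8, n_B = 8)
Step 2: Count runs R = 7.
Step 3: Under H0 (random ordering), E[R] = 2*n_A*n_B/(n_A+n_B) + 1 = 2*8*8/16 + 1 = 9.0000.
        Var[R] = 2*n_A*n_B*(2*n_A*n_B - n_A - n_B) / ((n_A+n_B)^2 * (n_A+n_B-1)) = 14336/3840 = 3.7333.
        SD[R] = 1.9322.
Step 4: Continuity-corrected z = (R + 0.5 - E[R]) / SD[R] = (7 + 0.5 - 9.0000) / 1.9322 = -0.7763.
Step 5: Two-sided p-value via normal approximation = 2*(1 - Phi(|z|)) = 0.437558.
Step 6: alpha = 0.1. fail to reject H0.

R = 7, z = -0.7763, p = 0.437558, fail to reject H0.


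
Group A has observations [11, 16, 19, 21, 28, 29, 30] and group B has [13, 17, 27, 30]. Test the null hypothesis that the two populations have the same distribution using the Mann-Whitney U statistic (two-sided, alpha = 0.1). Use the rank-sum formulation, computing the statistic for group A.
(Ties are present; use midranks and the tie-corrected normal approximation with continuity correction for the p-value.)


Step 1: Combine and sort all 11 observations; assign midranks.
sorted (value, group): (11,X), (13,Y), (16,X), (17,Y), (19,X), (21,X), (27,Y), (28,X), (29,X), (30,X), (30,Y)
ranks: 11->1, 13->2, 16->3, 17->4, 19->5, 21->6, 27->7, 28->8, 29->9, 30->10.5, 30->10.5
Step 2: Rank sum for X: R1 = 1 + 3 + 5 + 6 + 8 + 9 + 10.5 = 42.5.
Step 3: U_X = R1 - n1(n1+1)/2 = 42.5 - 7*8/2 = 42.5 - 28 = 14.5.
       U_Y = n1*n2 - U_X = 28 - 14.5 = 13.5.
Step 4: Ties are present, so use the tie-corrected normal approximation (with continuity correction) for the p-value.
Step 5: p-value = 1.000000; compare to alpha = 0.1. fail to reject H0.

U_X = 14.5, p = 1.000000, fail to reject H0 at alpha = 0.1.


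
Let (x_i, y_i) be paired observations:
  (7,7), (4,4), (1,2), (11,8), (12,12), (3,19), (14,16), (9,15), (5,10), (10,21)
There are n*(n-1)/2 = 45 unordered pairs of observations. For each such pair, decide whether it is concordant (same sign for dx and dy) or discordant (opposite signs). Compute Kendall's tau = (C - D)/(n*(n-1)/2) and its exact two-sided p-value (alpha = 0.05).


Step 1: Enumerate the 45 unordered pairs (i,j) with i<j and classify each by sign(x_j-x_i) * sign(y_j-y_i).
  (1,2):dx=-3,dy=-3->C; (1,3):dx=-6,dy=-5->C; (1,4):dx=+4,dy=+1->C; (1,5):dx=+5,dy=+5->C
  (1,6):dx=-4,dy=+12->D; (1,7):dx=+7,dy=+9->C; (1,8):dx=+2,dy=+8->C; (1,9):dx=-2,dy=+3->D
  (1,10):dx=+3,dy=+14->C; (2,3):dx=-3,dy=-2->C; (2,4):dx=+7,dy=+4->C; (2,5):dx=+8,dy=+8->C
  (2,6):dx=-1,dy=+15->D; (2,7):dx=+10,dy=+12->C; (2,8):dx=+5,dy=+11->C; (2,9):dx=+1,dy=+6->C
  (2,10):dx=+6,dy=+17->C; (3,4):dx=+10,dy=+6->C; (3,5):dx=+11,dy=+10->C; (3,6):dx=+2,dy=+17->C
  (3,7):dx=+13,dy=+14->C; (3,8):dx=+8,dy=+13->C; (3,9):dx=+4,dy=+8->C; (3,10):dx=+9,dy=+19->C
  (4,5):dx=+1,dy=+4->C; (4,6):dx=-8,dy=+11->D; (4,7):dx=+3,dy=+8->C; (4,8):dx=-2,dy=+7->D
  (4,9):dx=-6,dy=+2->D; (4,10):dx=-1,dy=+13->D; (5,6):dx=-9,dy=+7->D; (5,7):dx=+2,dy=+4->C
  (5,8):dx=-3,dy=+3->D; (5,9):dx=-7,dy=-2->C; (5,10):dx=-2,dy=+9->D; (6,7):dx=+11,dy=-3->D
  (6,8):dx=+6,dy=-4->D; (6,9):dx=+2,dy=-9->D; (6,10):dx=+7,dy=+2->C; (7,8):dx=-5,dy=-1->C
  (7,9):dx=-9,dy=-6->C; (7,10):dx=-4,dy=+5->D; (8,9):dx=-4,dy=-5->C; (8,10):dx=+1,dy=+6->C
  (9,10):dx=+5,dy=+11->C
Step 2: C = 31, D = 14, total pairs = 45.
Step 3: tau = (C - D)/(n(n-1)/2) = (31 - 14)/45 = 0.377778.
Step 4: Exact two-sided p-value (enumerate n! = 3628800 permutations of y under H0): p = 0.155742.
Step 5: alpha = 0.05. fail to reject H0.

tau_b = 0.3778 (C=31, D=14), p = 0.155742, fail to reject H0.


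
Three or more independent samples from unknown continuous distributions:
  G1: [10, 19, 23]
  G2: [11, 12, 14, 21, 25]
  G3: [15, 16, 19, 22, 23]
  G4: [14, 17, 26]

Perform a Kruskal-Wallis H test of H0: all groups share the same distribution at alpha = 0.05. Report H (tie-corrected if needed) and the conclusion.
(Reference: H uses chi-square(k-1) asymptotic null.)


Step 1: Combine all N = 16 observations and assign midranks.
sorted (value, group, rank): (10,G1,1), (11,G2,2), (12,G2,3), (14,G2,4.5), (14,G4,4.5), (15,G3,6), (16,G3,7), (17,G4,8), (19,G1,9.5), (19,G3,9.5), (21,G2,11), (22,G3,12), (23,G1,13.5), (23,G3,13.5), (25,G2,15), (26,G4,16)
Step 2: Sum ranks within each group.
R_1 = 24 (n_1 = 3)
R_2 = 35.5 (n_2 = 5)
R_3 = 48 (n_3 = 5)
R_4 = 28.5 (n_4 = 3)
Step 3: H = 12/(N(N+1)) * sum(R_i^2/n_i) - 3(N+1)
     = 12/(16*17) * (24^2/3 + 35.5^2/5 + 48^2/5 + 28.5^2/3) - 3*17
     = 0.044118 * 1175.6 - 51
     = 0.864706.
Step 4: Ties present; correction factor C = 1 - 18/(16^3 - 16) = 0.995588. Corrected H = 0.864706 / 0.995588 = 0.868538.
Step 5: Under H0, H ~ chi^2(3); p-value = 0.833013.
Step 6: alpha = 0.05. fail to reject H0.

H = 0.8685, df = 3, p = 0.833013, fail to reject H0.


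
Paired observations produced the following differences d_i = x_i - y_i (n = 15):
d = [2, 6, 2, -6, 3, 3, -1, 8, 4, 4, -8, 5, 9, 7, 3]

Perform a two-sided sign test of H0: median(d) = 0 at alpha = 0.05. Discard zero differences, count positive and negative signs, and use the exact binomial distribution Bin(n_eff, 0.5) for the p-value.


Step 1: Discard zero differences. Original n = 15; n_eff = number of nonzero differences = 15.
Nonzero differences (with sign): +2, +6, +2, -6, +3, +3, -1, +8, +4, +4, -8, +5, +9, +7, +3
Step 2: Count signs: positive = 12, negative = 3.
Step 3: Under H0: P(positive) = 0.5, so the number of positives S ~ Bin(15, 0.5).
Step 4: Two-sided exact p-value = sum of Bin(15,0.5) probabilities at or below the observed probability = 0.035156.
Step 5: alpha = 0.05. reject H0.

n_eff = 15, pos = 12, neg = 3, p = 0.035156, reject H0.


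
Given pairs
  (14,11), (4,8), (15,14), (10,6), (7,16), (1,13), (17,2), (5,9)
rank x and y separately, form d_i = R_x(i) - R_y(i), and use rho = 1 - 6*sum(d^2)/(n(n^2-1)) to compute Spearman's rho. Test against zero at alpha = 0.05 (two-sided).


Step 1: Rank x and y separately (midranks; no ties here).
rank(x): 14->6, 4->2, 15->7, 10->5, 7->4, 1->1, 17->8, 5->3
rank(y): 11->5, 8->3, 14->7, 6->2, 16->8, 13->6, 2->1, 9->4
Step 2: d_i = R_x(i) - R_y(i); compute d_i^2.
  (6-5)^2=1, (2-3)^2=1, (7-7)^2=0, (5-2)^2=9, (4-8)^2=16, (1-6)^2=25, (8-1)^2=49, (3-4)^2=1
sum(d^2) = 102.
Step 3: rho = 1 - 6*102 / (8*(8^2 - 1)) = 1 - 612/504 = -0.214286.
Step 4: Under H0, t = rho * sqrt((n-2)/(1-rho^2)) = -0.5374 ~ t(6).
Step 5: Two-sided p-value from the t-distribution with 6 df = 0.610344.
Step 6: alpha = 0.05. fail to reject H0.

rho = -0.2143, p = 0.610344, fail to reject H0 at alpha = 0.05.


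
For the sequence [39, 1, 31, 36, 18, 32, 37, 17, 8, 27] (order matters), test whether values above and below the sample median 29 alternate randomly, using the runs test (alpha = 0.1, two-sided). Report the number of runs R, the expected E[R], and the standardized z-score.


Step 1: Compute median = 29; label A = above, B = below.
Labels in order: ABAABAABBB  (n_A = 5, n_B = 5)
Step 2: Count runs R = 6.
Step 3: Under H0 (random ordering), E[R] = 2*n_A*n_B/(n_A+n_B) + 1 = 2*5*5/10 + 1 = 6.0000.
        Var[R] = 2*n_A*n_B*(2*n_A*n_B - n_A - n_B) / ((n_A+n_B)^2 * (n_A+n_B-1)) = 2000/900 = 2.2222.
        SD[R] = 1.4907.
Step 4: R = E[R], so z = 0 with no continuity correction.
Step 5: Two-sided p-value via normal approximation = 2*(1 - Phi(|z|)) = 1.000000.
Step 6: alpha = 0.1. fail to reject H0.

R = 6, z = 0.0000, p = 1.000000, fail to reject H0.


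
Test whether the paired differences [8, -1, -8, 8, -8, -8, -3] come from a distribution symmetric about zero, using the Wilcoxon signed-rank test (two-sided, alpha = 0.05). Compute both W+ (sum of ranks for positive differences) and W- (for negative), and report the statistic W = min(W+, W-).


Step 1: Drop any zero differences (none here) and take |d_i|.
|d| = [8, 1, 8, 8, 8, 8, 3]
Step 2: Midrank |d_i| (ties get averaged ranks).
ranks: |8|->5, |1|->1, |8|->5, |8|->5, |8|->5, |8|->5, |3|->2
Step 3: Attach original signs; sum ranks with positive sign and with negative sign.
W+ = 5 + 5 = 10
W- = 1 + 5 + 5 + 5 + 2 = 18
(Check: W+ + W- = 28 should equal n(n+1)/2 = 28.)
Step 4: Test statistic W = min(W+, W-) = 10.
Step 5: Ties in |d|, so use the tie-corrected normal approximation.
        E[W] = n(n+1)/4 = 7*8/4 = 14.
        Tie groups: |d|=8 (t=5); sum(t^3 - t) = 120.
        Var[W] = n(n+1)(2n+1)/24 - sum(t^3-t)/48 = 840/24 - 120/48 = 32.5.
        z = (W - E[W]) / sqrt(Var[W]) = (10 - 14) / 5.7009 = -0.7016.
        Two-sided p = 2*Phi(z) = 0.482900.
Step 6: alpha = 0.05. fail to reject H0.

W+ = 10, W- = 18, W = min = 10, p = 0.482900, fail to reject H0.


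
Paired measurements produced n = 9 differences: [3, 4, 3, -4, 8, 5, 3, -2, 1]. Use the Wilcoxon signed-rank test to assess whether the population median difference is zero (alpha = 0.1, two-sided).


Step 1: Drop any zero differences (none here) and take |d_i|.
|d| = [3, 4, 3, 4, 8, 5, 3, 2, 1]
Step 2: Midrank |d_i| (ties get averaged ranks).
ranks: |3|->4, |4|->6.5, |3|->4, |4|->6.5, |8|->9, |5|->8, |3|->4, |2|->2, |1|->1
Step 3: Attach original signs; sum ranks with positive sign and with negative sign.
W+ = 4 + 6.5 + 4 + 9 + 8 + 4 + 1 = 36.5
W- = 6.5 + 2 = 8.5
(Check: W+ + W- = 45 should equal n(n+1)/2 = 45.)
Step 4: Test statistic W = min(W+, W-) = 8.5.
Step 5: Ties in |d|, so use the tie-corrected normal approximation.
        E[W] = n(n+1)/4 = 9*10/4 = 22.5.
        Tie groups: |d|=3 (t=3), |d|=4 (t=2); sum(t^3 - t) = 30.
        Var[W] = n(n+1)(2n+1)/24 - sum(t^3-t)/48 = 1710/24 - 30/48 = 70.625.
        z = (W - E[W]) / sqrt(Var[W]) = (8.5 - 22.5) / 8.4039 = -1.6659.
        Two-sided p = 2*Phi(z) = 0.095733.
Step 6: alpha = 0.1. reject H0.

W+ = 36.5, W- = 8.5, W = min = 8.5, p = 0.095733, reject H0.


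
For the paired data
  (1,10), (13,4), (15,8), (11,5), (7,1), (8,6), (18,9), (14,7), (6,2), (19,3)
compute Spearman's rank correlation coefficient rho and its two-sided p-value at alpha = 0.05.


Step 1: Rank x and y separately (midranks; no ties here).
rank(x): 1->1, 13->6, 15->8, 11->5, 7->3, 8->4, 18->9, 14->7, 6->2, 19->10
rank(y): 10->10, 4->4, 8->8, 5->5, 1->1, 6->6, 9->9, 7->7, 2->2, 3->3
Step 2: d_i = R_x(i) - R_y(i); compute d_i^2.
  (1-10)^2=81, (6-4)^2=4, (8-8)^2=0, (5-5)^2=0, (3-1)^2=4, (4-6)^2=4, (9-9)^2=0, (7-7)^2=0, (2-2)^2=0, (10-3)^2=49
sum(d^2) = 142.
Step 3: rho = 1 - 6*142 / (10*(10^2 - 1)) = 1 - 852/990 = 0.139394.
Step 4: Under H0, t = rho * sqrt((n-2)/(1-rho^2)) = 0.3982 ~ t(8).
Step 5: Two-sided p-value from the t-distribution with 8 df = 0.700932.
Step 6: alpha = 0.05. fail to reject H0.

rho = 0.1394, p = 0.700932, fail to reject H0 at alpha = 0.05.


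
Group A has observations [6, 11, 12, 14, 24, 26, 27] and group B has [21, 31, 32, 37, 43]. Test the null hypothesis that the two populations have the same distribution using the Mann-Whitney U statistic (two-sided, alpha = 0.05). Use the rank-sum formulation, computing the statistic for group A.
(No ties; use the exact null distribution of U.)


Step 1: Combine and sort all 12 observations; assign midranks.
sorted (value, group): (6,X), (11,X), (12,X), (14,X), (21,Y), (24,X), (26,X), (27,X), (31,Y), (32,Y), (37,Y), (43,Y)
ranks: 6->1, 11->2, 12->3, 14->4, 21->5, 24->6, 26->7, 27->8, 31->9, 32->10, 37->11, 43->12
Step 2: Rank sum for X: R1 = 1 + 2 + 3 + 4 + 6 + 7 + 8 = 31.
Step 3: U_X = R1 - n1(n1+1)/2 = 31 - 7*8/2 = 31 - 28 = 3.
       U_Y = n1*n2 - U_X = 35 - 3 = 32.
Step 4: No ties, so the exact null distribution of U (based on enumerating the C(12,7) = 792 equally likely rank assignments) gives the two-sided p-value.
Step 5: p-value = 0.017677; compare to alpha = 0.05. reject H0.

U_X = 3, p = 0.017677, reject H0 at alpha = 0.05.


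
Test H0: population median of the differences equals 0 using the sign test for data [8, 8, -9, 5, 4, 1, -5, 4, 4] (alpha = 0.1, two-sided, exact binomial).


Step 1: Discard zero differences. Original n = 9; n_eff = number of nonzero differences = 9.
Nonzero differences (with sign): +8, +8, -9, +5, +4, +1, -5, +4, +4
Step 2: Count signs: positive = 7, negative = 2.
Step 3: Under H0: P(positive) = 0.5, so the number of positives S ~ Bin(9, 0.5).
Step 4: Two-sided exact p-value = sum of Bin(9,0.5) probabilities at or below the observed probability = 0.179688.
Step 5: alpha = 0.1. fail to reject H0.

n_eff = 9, pos = 7, neg = 2, p = 0.179688, fail to reject H0.


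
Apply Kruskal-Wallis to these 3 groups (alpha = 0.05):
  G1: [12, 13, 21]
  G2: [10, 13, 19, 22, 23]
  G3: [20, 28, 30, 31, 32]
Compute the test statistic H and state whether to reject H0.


Step 1: Combine all N = 13 observations and assign midranks.
sorted (value, group, rank): (10,G2,1), (12,G1,2), (13,G1,3.5), (13,G2,3.5), (19,G2,5), (20,G3,6), (21,G1,7), (22,G2,8), (23,G2,9), (28,G3,10), (30,G3,11), (31,G3,12), (32,G3,13)
Step 2: Sum ranks within each group.
R_1 = 12.5 (n_1 = 3)
R_2 = 26.5 (n_2 = 5)
R_3 = 52 (n_3 = 5)
Step 3: H = 12/(N(N+1)) * sum(R_i^2/n_i) - 3(N+1)
     = 12/(13*14) * (12.5^2/3 + 26.5^2/5 + 52^2/5) - 3*14
     = 0.065934 * 733.333 - 42
     = 6.351648.
Step 4: Ties present; correction factor C = 1 - 6/(13^3 - 13) = 0.997253. Corrected H = 6.351648 / 0.997253 = 6.369146.
Step 5: Under H0, H ~ chi^2(2); p-value = 0.041396.
Step 6: alpha = 0.05. reject H0.

H = 6.3691, df = 2, p = 0.041396, reject H0.


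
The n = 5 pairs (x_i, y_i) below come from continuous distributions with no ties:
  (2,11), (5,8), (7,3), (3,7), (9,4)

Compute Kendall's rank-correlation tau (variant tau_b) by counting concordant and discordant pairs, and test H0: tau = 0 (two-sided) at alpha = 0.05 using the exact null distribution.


Step 1: Enumerate the 10 unordered pairs (i,j) with i<j and classify each by sign(x_j-x_i) * sign(y_j-y_i).
  (1,2):dx=+3,dy=-3->D; (1,3):dx=+5,dy=-8->D; (1,4):dx=+1,dy=-4->D; (1,5):dx=+7,dy=-7->D
  (2,3):dx=+2,dy=-5->D; (2,4):dx=-2,dy=-1->C; (2,5):dx=+4,dy=-4->D; (3,4):dx=-4,dy=+4->D
  (3,5):dx=+2,dy=+1->C; (4,5):dx=+6,dy=-3->D
Step 2: C = 2, D = 8, total pairs = 10.
Step 3: tau = (C - D)/(n(n-1)/2) = (2 - 8)/10 = -0.600000.
Step 4: Exact two-sided p-value (enumerate n! = 120 permutations of y under H0): p = 0.233333.
Step 5: alpha = 0.05. fail to reject H0.

tau_b = -0.6000 (C=2, D=8), p = 0.233333, fail to reject H0.


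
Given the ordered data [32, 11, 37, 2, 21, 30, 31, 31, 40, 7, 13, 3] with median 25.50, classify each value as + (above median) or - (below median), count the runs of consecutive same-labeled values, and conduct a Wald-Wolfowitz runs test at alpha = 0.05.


Step 1: Compute median = 25.50; label A = above, B = below.
Labels in order: ABABBAAAABBB  (n_A = 6, n_B = 6)
Step 2: Count runs R = 6.
Step 3: Under H0 (random ordering), E[R] = 2*n_A*n_B/(n_A+n_B) + 1 = 2*6*6/12 + 1 = 7.0000.
        Var[R] = 2*n_A*n_B*(2*n_A*n_B - n_A - n_B) / ((n_A+n_B)^2 * (n_A+n_B-1)) = 4320/1584 = 2.7273.
        SD[R] = 1.6514.
Step 4: Continuity-corrected z = (R + 0.5 - E[R]) / SD[R] = (6 + 0.5 - 7.0000) / 1.6514 = -0.3028.
Step 5: Two-sided p-value via normal approximation = 2*(1 - Phi(|z|)) = 0.762069.
Step 6: alpha = 0.05. fail to reject H0.

R = 6, z = -0.3028, p = 0.762069, fail to reject H0.


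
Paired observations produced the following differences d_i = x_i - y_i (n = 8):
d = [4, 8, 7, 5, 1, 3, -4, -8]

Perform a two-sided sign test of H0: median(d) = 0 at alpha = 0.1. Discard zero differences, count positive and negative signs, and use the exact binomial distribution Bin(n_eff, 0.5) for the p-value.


Step 1: Discard zero differences. Original n = 8; n_eff = number of nonzero differences = 8.
Nonzero differences (with sign): +4, +8, +7, +5, +1, +3, -4, -8
Step 2: Count signs: positive = 6, negative = 2.
Step 3: Under H0: P(positive) = 0.5, so the number of positives S ~ Bin(8, 0.5).
Step 4: Two-sided exact p-value = sum of Bin(8,0.5) probabilities at or below the observed probability = 0.289062.
Step 5: alpha = 0.1. fail to reject H0.

n_eff = 8, pos = 6, neg = 2, p = 0.289062, fail to reject H0.
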